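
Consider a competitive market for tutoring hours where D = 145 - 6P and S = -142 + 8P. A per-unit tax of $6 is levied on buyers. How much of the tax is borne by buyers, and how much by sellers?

Buyers bear 24/7, sellers bear 18/7

Pre-tax equilibrium: P* = 20.5, Q* = 22.
Tax on buyers shifts demand to D = 145 − 6(P + 6) = 109 - 6P.
109 - 6P = -142 + 8P gives seller price Ps = 251/14; buyers pay Pb = 251/14 + 6 = 335/14.
New quantity: Q = 145 − 6(335/14) = 10/7.
Buyer burden = 335/14 − 20.5 = 24/7; seller burden = 20.5 − 251/14 = 18/7.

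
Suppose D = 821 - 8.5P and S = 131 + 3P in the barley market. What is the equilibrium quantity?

Q* = 311

Set D = S: 821 - 8.5P = 131 + 3P.
690 = 11.5P, so P* = 60.
Q* = 821 − 8.5(60) = 311.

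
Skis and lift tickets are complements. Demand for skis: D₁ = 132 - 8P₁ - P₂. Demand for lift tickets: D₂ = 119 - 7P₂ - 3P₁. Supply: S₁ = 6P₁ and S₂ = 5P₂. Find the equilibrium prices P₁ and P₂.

Market 1: 132 - 8P₁ - P₂ = 6P₁ → 14P₁ + P₂ = 132.
Market 2: 12P₂ + 3P₁ = 119.
Eliminating P₂: 12×(1) − 1×(2) gives 165P₁ = 1465, so P₁ = 293/33.
Back-substitute into (2): P₂ = (119 − 3×293/33) / 12 = 254/33.

P₁ = 293/33, P₂ = 254/33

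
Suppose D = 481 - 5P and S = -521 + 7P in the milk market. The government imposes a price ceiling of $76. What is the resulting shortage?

Equilibrium price would be P* = 83.5, so the ceiling at 76 binds.
At P = 76: D = 481 − 5(76) = 101, S = -521 + 7(76) = 11.
Shortage = 101 − 11 = 90.

Shortage = 90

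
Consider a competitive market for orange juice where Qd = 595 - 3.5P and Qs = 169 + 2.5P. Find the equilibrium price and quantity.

Set Qd = Qs: 595 - 3.5P = 169 + 2.5P.
426 = 6P, so P* = 71.
Q* = 595 − 3.5(71) = 346.5.

P* = 71, Q* = 346.5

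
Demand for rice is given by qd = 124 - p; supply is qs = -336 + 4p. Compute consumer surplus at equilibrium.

Equilibrium: 124 - p = -336 + 4p gives p* = 92, q* = 32.
Demand choke price (qd = 0): p = 124.
CS = ½(124 − 92)(32) = 512.

Consumer surplus = 512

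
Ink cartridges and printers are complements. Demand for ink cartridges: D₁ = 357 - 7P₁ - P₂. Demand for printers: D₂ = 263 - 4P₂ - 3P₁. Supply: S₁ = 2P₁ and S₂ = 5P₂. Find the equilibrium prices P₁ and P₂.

Market 1: 357 - 7P₁ - P₂ = 2P₁ → 9P₁ + P₂ = 357.
Market 2: 9P₂ + 3P₁ = 263.
Eliminating P₂: 9×(1) − 1×(2) gives 78P₁ = 2950, so P₁ = 1475/39.
Back-substitute into (2): P₂ = (263 − 3×1475/39) / 9 = 216/13.

P₁ = 1475/39, P₂ = 216/13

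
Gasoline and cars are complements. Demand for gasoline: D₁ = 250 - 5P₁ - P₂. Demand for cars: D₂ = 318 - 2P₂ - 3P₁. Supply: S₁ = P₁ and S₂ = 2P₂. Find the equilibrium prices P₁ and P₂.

Market 1: 250 - 5P₁ - P₂ = P₁ → 6P₁ + P₂ = 250.
Market 2: 4P₂ + 3P₁ = 318.
Eliminating P₂: 4×(1) − 1×(2) gives 21P₁ = 682, so P₁ = 682/21.
Back-substitute into (2): P₂ = (318 − 3×682/21) / 4 = 386/7.

P₁ = 682/21, P₂ = 386/7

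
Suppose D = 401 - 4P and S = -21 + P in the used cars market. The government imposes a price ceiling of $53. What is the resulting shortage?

Shortage = 157

Equilibrium price would be P* = 84.4, so the ceiling at 53 binds.
At P = 53: D = 401 − 4(53) = 189, S = -21 + 1(53) = 32.
Shortage = 189 − 32 = 157.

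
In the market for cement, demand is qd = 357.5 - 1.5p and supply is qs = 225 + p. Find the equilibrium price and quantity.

Set qd = qs: 357.5 - 1.5p = 225 + p.
132.5 = 2.5p, so p* = 53.
q* = 357.5 − 1.5(53) = 278.

p* = 53, q* = 278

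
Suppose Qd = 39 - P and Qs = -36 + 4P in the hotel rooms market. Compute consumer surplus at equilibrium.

Consumer surplus = 288

Equilibrium: 39 - P = -36 + 4P gives P* = 15, Q* = 24.
Demand choke price (Qd = 0): P = 39.
CS = ½(39 − 15)(24) = 288.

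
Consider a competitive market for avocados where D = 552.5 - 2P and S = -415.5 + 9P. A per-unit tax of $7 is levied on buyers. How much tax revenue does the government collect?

Tax revenue = 56217/22

Pre-tax equilibrium: P* = 88, Q* = 376.5.
Tax on buyers shifts demand to D = 552.5 − 2(P + 7) = 538.5 - 2P.
538.5 - 2P = -415.5 + 9P gives seller price Ps = 954/11; buyers pay Pb = 954/11 + 7 = 1031/11.
New quantity: Q = 552.5 − 2(1031/11) = 8031/22.
Revenue = 7 × 8031/22 = 56217/22.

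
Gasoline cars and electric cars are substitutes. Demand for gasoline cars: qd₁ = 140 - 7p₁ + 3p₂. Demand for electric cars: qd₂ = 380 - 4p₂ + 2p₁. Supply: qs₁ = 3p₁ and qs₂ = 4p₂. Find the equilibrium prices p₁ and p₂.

p₁ = 1130/37, p₂ = 2040/37

Market 1: 140 - 7p₁ + 3p₂ = 3p₁ → 10p₁ - 3p₂ = 140.
Market 2: 8p₂ - 2p₁ = 380.
Eliminating p₂: 8×(1) + 3×(2) gives 74p₁ = 2260, so p₁ = 1130/37.
Back-substitute into (2): p₂ = (380 + 2×1130/37) / 8 = 2040/37.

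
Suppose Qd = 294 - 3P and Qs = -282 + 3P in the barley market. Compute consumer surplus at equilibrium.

Equilibrium: 294 - 3P = -282 + 3P gives P* = 96, Q* = 6.
Demand choke price (Qd = 0): P = 98.
CS = ½(98 − 96)(6) = 6.

Consumer surplus = 6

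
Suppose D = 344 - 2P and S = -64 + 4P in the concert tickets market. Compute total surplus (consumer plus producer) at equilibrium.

Equilibrium: 344 - 2P = -64 + 4P gives P* = 68, Q* = 208.
Demand choke price: P = 172; supply starts at P = 16.
CS = ½(172 − 68)(208) = 10816; PS = ½(68 − 16)(208) = 5408.

Total surplus = 16224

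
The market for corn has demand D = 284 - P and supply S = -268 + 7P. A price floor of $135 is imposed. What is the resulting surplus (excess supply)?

Surplus = 528

Equilibrium price would be P* = 69, so the floor at 135 binds.
At P = 135: D = 149, S = 677.
Surplus = 677 − 149 = 528.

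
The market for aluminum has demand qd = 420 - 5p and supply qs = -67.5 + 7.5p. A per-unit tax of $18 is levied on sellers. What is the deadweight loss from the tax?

Pre-tax equilibrium: p* = 39, q* = 225.
Tax on sellers shifts supply to qs = -67.5 + 7.5(p − 18) = -202.5 + 7.5p.
420 - 5p = -202.5 + 7.5p gives buyer price pb = 49.8; sellers receive ps = 49.8 − 18 = 31.8.
New quantity: q = 420 − 5(49.8) = 171.
DWL = ½ × 18 × (225 − 171) = 486.

Deadweight loss = 486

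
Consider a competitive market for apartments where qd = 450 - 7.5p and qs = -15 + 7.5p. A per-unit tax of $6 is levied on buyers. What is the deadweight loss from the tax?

Deadweight loss = 67.5

Pre-tax equilibrium: p* = 31, q* = 217.5.
Tax on buyers shifts demand to qd = 450 − 7.5(p + 6) = 405 - 7.5p.
405 - 7.5p = -15 + 7.5p gives seller price ps = 28; buyers pay pb = 28 + 6 = 34.
New quantity: q = 450 − 7.5(34) = 195.
DWL = ½ × 6 × (217.5 − 195) = 67.5.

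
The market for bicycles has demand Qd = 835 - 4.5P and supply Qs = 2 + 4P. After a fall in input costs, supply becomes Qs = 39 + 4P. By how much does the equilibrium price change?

ΔP = -74/17

Original equilibrium: P* = 98, Q* = 394.
New equilibrium: 835 - 4.5P = 39 + 4P, so 796 = 8.5P and P' = 1592/17; Q' = 835 − 4.5(1592/17) = 7031/17.
Change in price: 1592/17 − 98 = -74/17.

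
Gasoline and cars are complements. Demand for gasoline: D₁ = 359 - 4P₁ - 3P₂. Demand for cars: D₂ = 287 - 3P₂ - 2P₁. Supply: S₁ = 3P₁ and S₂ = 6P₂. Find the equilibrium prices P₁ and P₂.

Market 1: 359 - 4P₁ - 3P₂ = 3P₁ → 7P₁ + 3P₂ = 359.
Market 2: 9P₂ + 2P₁ = 287.
Eliminating P₂: 9×(1) − 3×(2) gives 57P₁ = 2370, so P₁ = 790/19.
Back-substitute into (2): P₂ = (287 − 2×790/19) / 9 = 1291/57.

P₁ = 790/19, P₂ = 1291/57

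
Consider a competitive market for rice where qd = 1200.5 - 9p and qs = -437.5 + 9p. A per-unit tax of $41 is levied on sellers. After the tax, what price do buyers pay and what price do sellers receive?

Buyers pay $111.5, sellers receive $70.5

Pre-tax equilibrium: p* = 91, q* = 381.5.
Tax on sellers shifts supply to qs = -437.5 + 9(p − 41) = -806.5 + 9p.
1200.5 - 9p = -806.5 + 9p gives buyer price pb = 111.5; sellers receive ps = 111.5 − 41 = 70.5.
New quantity: q = 1200.5 − 9(111.5) = 197.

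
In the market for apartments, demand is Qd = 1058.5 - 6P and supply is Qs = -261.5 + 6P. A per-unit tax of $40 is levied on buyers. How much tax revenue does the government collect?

Tax revenue = 11140

Pre-tax equilibrium: P* = 110, Q* = 398.5.
Tax on buyers shifts demand to Qd = 1058.5 − 6(P + 40) = 818.5 - 6P.
818.5 - 6P = -261.5 + 6P gives seller price Ps = 90; buyers pay Pb = 90 + 40 = 130.
New quantity: Q = 1058.5 − 6(130) = 278.5.
Revenue = 40 × 278.5 = 11140.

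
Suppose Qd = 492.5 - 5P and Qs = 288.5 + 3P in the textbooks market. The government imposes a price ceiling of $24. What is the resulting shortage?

Shortage = 12

Equilibrium price would be P* = 25.5, so the ceiling at 24 binds.
At P = 24: Qd = 492.5 − 5(24) = 372.5, Qs = 288.5 + 3(24) = 360.5.
Shortage = 372.5 − 360.5 = 12.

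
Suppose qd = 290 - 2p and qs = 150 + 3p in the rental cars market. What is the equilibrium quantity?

Set qd = qs: 290 - 2p = 150 + 3p.
140 = 5p, so p* = 28.
q* = 290 − 2(28) = 234.

q* = 234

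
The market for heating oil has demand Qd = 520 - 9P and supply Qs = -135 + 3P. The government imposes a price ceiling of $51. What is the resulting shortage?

Shortage = 43

Equilibrium price would be P* = 655/12, so the ceiling at 51 binds.
At P = 51: Qd = 520 − 9(51) = 61, Qs = -135 + 3(51) = 18.
Shortage = 61 − 18 = 43.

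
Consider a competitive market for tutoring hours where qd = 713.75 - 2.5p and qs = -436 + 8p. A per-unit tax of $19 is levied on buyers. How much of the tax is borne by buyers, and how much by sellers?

Buyers bear 304/21, sellers bear 95/21

Pre-tax equilibrium: p* = 109.5, q* = 440.
Tax on buyers shifts demand to qd = 713.75 − 2.5(p + 19) = 666.25 - 2.5p.
666.25 - 2.5p = -436 + 8p gives seller price ps = 4409/42; buyers pay pb = 4409/42 + 19 = 5207/42.
New quantity: q = 713.75 − 2.5(5207/42) = 8480/21.
Buyer burden = 5207/42 − 109.5 = 304/21; seller burden = 109.5 − 4409/42 = 95/21.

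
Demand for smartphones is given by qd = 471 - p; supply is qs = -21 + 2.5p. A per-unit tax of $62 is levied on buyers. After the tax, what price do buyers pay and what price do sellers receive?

Buyers pay 1294/7, sellers receive 860/7

Pre-tax equilibrium: p* = 984/7, q* = 2313/7.
Tax on buyers shifts demand to qd = 471 − 1(p + 62) = 409 - p.
409 - p = -21 + 2.5p gives seller price ps = 860/7; buyers pay pb = 860/7 + 62 = 1294/7.
New quantity: q = 471 − 1(1294/7) = 2003/7.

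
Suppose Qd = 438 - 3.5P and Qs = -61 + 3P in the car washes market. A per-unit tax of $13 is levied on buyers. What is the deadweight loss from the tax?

Pre-tax equilibrium: P* = 998/13, Q* = 2201/13.
Tax on buyers shifts demand to Qd = 438 − 3.5(P + 13) = 392.5 - 3.5P.
392.5 - 3.5P = -61 + 3P gives seller price Ps = 907/13; buyers pay Pb = 907/13 + 13 = 1076/13.
New quantity: Q = 438 − 3.5(1076/13) = 1928/13.
DWL = ½ × 13 × (2201/13 − 1928/13) = 136.5.

Deadweight loss = 136.5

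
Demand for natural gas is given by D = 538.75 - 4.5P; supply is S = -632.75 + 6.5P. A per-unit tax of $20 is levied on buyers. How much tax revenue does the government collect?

Pre-tax equilibrium: P* = 106.5, Q* = 59.5.
Tax on buyers shifts demand to D = 538.75 − 4.5(P + 20) = 448.75 - 4.5P.
448.75 - 4.5P = -632.75 + 6.5P gives seller price Ps = 2163/22; buyers pay Pb = 2163/22 + 20 = 2603/22.
New quantity: Q = 538.75 − 4.5(2603/22) = 139/22.
Revenue = 20 × 139/22 = 1390/11.

Tax revenue = 1390/11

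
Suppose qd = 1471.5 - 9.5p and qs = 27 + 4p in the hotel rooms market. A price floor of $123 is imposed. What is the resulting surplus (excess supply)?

Equilibrium price would be p* = 107, so the floor at 123 binds.
At p = 123: qd = 303, qs = 519.
Surplus = 519 − 303 = 216.

Surplus = 216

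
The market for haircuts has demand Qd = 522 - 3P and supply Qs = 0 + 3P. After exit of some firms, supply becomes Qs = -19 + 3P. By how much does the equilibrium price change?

Original equilibrium: P* = 87, Q* = 261.
New equilibrium: 522 - 3P = -19 + 3P, so 541 = 6P and P' = 541/6; Q' = 522 − 3(541/6) = 251.5.
Change in price: 541/6 − 87 = 19/6.

ΔP = 19/6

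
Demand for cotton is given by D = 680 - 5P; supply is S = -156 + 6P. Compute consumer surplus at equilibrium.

Consumer surplus = 9000

Equilibrium: 680 - 5P = -156 + 6P gives P* = 76, Q* = 300.
Demand choke price (D = 0): P = 136.
CS = ½(136 − 76)(300) = 9000.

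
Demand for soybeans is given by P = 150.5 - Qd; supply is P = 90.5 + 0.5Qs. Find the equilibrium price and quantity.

P* = 110.5, Q* = 40

Set the two price expressions equal: 150.5 - Q = 90.5 + 0.5Q.
60 = 1.5Q, so Q* = 40.
P* = 150.5 − (1)(40) = 110.5.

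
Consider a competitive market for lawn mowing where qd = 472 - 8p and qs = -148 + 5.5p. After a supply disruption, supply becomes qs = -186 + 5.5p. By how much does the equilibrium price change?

Δp = 76/27

Original equilibrium: p* = 1240/27, q* = 2824/27.
New equilibrium: 472 - 8p = -186 + 5.5p, so 658 = 13.5p and p' = 1316/27; q' = 472 − 8(1316/27) = 2216/27.
Change in price: 1316/27 − 1240/27 = 76/27.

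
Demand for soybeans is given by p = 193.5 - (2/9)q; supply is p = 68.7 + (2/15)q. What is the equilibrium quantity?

Set the two price expressions equal: 193.5 - (2/9)q = 68.7 + (2/15)q.
124.8 = (16/45)q, so q* = 351.
p* = 193.5 − (2/9)(351) = 115.5.

q* = 351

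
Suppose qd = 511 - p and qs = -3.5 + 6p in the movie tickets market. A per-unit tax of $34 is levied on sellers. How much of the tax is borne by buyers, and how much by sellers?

Buyers bear 204/7, sellers bear 34/7

Pre-tax equilibrium: p* = 73.5, q* = 437.5.
Tax on sellers shifts supply to qs = -3.5 + 6(p − 34) = -207.5 + 6p.
511 - p = -207.5 + 6p gives buyer price pb = 1437/14; sellers receive ps = 1437/14 − 34 = 961/14.
New quantity: q = 511 − 1(1437/14) = 5717/14.
Buyer burden = 1437/14 − 73.5 = 204/7; seller burden = 73.5 − 961/14 = 34/7.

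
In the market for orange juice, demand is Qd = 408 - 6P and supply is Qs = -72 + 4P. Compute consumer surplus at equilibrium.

Equilibrium: 408 - 6P = -72 + 4P gives P* = 48, Q* = 120.
Demand choke price (Qd = 0): P = 68.
CS = ½(68 − 48)(120) = 1200.

Consumer surplus = 1200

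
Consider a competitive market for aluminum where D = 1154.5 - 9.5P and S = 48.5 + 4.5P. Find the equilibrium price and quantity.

Set D = S: 1154.5 - 9.5P = 48.5 + 4.5P.
1106 = 14P, so P* = 79.
Q* = 1154.5 − 9.5(79) = 404.

P* = 79, Q* = 404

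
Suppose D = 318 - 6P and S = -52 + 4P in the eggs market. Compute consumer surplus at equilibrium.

Equilibrium: 318 - 6P = -52 + 4P gives P* = 37, Q* = 96.
Demand choke price (D = 0): P = 53.
CS = ½(53 − 37)(96) = 768.

Consumer surplus = 768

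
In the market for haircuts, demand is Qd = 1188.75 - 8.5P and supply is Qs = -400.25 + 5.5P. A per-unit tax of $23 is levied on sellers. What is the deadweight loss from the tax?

Deadweight loss = 98923/112

Pre-tax equilibrium: P* = 113.5, Q* = 224.
Tax on sellers shifts supply to Qs = -400.25 + 5.5(P − 23) = -526.75 + 5.5P.
1188.75 - 8.5P = -526.75 + 5.5P gives buyer price Pb = 3431/28; sellers receive Ps = 3431/28 − 23 = 2787/28.
New quantity: Q = 1188.75 − 8.5(3431/28) = 8243/56.
DWL = ½ × 23 × (224 − 8243/56) = 98923/112.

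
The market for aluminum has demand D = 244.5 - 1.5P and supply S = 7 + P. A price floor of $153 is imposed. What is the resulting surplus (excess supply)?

Equilibrium price would be P* = 95, so the floor at 153 binds.
At P = 153: D = 15, S = 160.
Surplus = 160 − 15 = 145.

Surplus = 145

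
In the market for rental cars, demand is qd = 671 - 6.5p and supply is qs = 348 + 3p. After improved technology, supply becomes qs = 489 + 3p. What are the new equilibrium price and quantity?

p' = 364/19, q' = 10383/19

Original equilibrium: p* = 34, q* = 450.
New equilibrium: 671 - 6.5p = 489 + 3p, so 182 = 9.5p and p' = 364/19; q' = 671 − 6.5(364/19) = 10383/19.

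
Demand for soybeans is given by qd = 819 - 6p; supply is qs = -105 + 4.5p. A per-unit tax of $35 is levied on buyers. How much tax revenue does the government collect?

Tax revenue = 7035

Pre-tax equilibrium: p* = 88, q* = 291.
Tax on buyers shifts demand to qd = 819 − 6(p + 35) = 609 - 6p.
609 - 6p = -105 + 4.5p gives seller price ps = 68; buyers pay pb = 68 + 35 = 103.
New quantity: q = 819 − 6(103) = 201.
Revenue = 35 × 201 = 7035.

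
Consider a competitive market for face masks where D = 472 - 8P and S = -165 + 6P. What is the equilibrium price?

P* = 45.5

Set D = S: 472 - 8P = -165 + 6P.
637 = 14P, so P* = 45.5.
Q* = 472 − 8(45.5) = 108.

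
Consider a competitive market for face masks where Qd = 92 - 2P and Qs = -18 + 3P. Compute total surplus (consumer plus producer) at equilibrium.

Equilibrium: 92 - 2P = -18 + 3P gives P* = 22, Q* = 48.
Demand choke price: P = 46; supply starts at P = 6.
CS = ½(46 − 22)(48) = 576; PS = ½(22 − 6)(48) = 384.

Total surplus = 960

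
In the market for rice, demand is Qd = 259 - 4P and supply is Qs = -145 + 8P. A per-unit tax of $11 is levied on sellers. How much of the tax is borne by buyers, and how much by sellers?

Pre-tax equilibrium: P* = 101/3, Q* = 373/3.
Tax on sellers shifts supply to Qs = -145 + 8(P − 11) = -233 + 8P.
259 - 4P = -233 + 8P gives buyer price Pb = 41; sellers receive Ps = 41 − 11 = 30.
New quantity: Q = 259 − 4(41) = 95.
Buyer burden = 41 − 101/3 = 22/3; seller burden = 101/3 − 30 = 11/3.

Buyers bear 22/3, sellers bear 11/3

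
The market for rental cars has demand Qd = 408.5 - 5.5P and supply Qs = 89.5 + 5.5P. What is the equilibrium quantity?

Q* = 249

Set Qd = Qs: 408.5 - 5.5P = 89.5 + 5.5P.
319 = 11P, so P* = 29.
Q* = 408.5 − 5.5(29) = 249.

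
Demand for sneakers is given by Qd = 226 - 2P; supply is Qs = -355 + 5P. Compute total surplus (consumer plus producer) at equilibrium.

Equilibrium: 226 - 2P = -355 + 5P gives P* = 83, Q* = 60.
Demand choke price: P = 113; supply starts at P = 71.
CS = ½(113 − 83)(60) = 900; PS = ½(83 − 71)(60) = 360.

Total surplus = 1260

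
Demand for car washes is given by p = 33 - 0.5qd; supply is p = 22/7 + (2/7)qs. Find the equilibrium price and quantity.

Set the two price expressions equal: 33 - 0.5q = 22/7 + (2/7)q.
209/7 = (11/14)q, so q* = 38.
p* = 33 − (0.5)(38) = 14.

p* = 14, q* = 38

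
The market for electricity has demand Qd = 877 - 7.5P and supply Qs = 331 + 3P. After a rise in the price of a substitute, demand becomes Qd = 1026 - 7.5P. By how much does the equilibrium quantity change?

Original equilibrium: P* = 52, Q* = 487.
New equilibrium: 1026 - 7.5P = 331 + 3P, so 695 = 10.5P and P' = 1390/21; Q' = 1026 − 7.5(1390/21) = 3707/7.
Change in quantity: 3707/7 − 487 = 298/7.

ΔQ = 298/7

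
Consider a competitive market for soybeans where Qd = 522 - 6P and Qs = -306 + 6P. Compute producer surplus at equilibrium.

Producer surplus = 972

Equilibrium: 522 - 6P = -306 + 6P gives P* = 69, Q* = 108.
Supply starts at P = 51 (where Qs = 0).
PS = ½(69 − 51)(108) = 972.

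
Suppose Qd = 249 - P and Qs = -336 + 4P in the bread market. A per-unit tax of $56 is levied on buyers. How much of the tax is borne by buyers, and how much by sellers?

Pre-tax equilibrium: P* = 117, Q* = 132.
Tax on buyers shifts demand to Qd = 249 − 1(P + 56) = 193 - P.
193 - P = -336 + 4P gives seller price Ps = 105.8; buyers pay Pb = 105.8 + 56 = 161.8.
New quantity: Q = 249 − 1(161.8) = 87.2.
Buyer burden = 161.8 − 117 = 44.8; seller burden = 117 − 105.8 = 11.2.

Buyers bear $44.8, sellers bear $11.2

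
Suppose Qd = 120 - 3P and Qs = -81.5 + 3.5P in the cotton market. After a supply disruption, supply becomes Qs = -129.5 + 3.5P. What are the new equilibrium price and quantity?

P' = 499/13, Q' = 63/13

Original equilibrium: P* = 31, Q* = 27.
New equilibrium: 120 - 3P = -129.5 + 3.5P, so 249.5 = 6.5P and P' = 499/13; Q' = 120 − 3(499/13) = 63/13.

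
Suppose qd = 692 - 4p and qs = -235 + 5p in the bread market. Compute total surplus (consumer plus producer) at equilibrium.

Equilibrium: 692 - 4p = -235 + 5p gives p* = 103, q* = 280.
Demand choke price: p = 173; supply starts at p = 47.
CS = ½(173 − 103)(280) = 9800; PS = ½(103 − 47)(280) = 7840.

Total surplus = 17640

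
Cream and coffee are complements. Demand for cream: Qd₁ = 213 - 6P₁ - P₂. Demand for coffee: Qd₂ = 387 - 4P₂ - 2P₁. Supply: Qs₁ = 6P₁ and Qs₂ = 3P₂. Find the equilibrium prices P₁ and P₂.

Market 1: 213 - 6P₁ - P₂ = 6P₁ → 12P₁ + P₂ = 213.
Market 2: 7P₂ + 2P₁ = 387.
Eliminating P₂: 7×(1) − 1×(2) gives 82P₁ = 1104, so P₁ = 552/41.
Back-substitute into (2): P₂ = (387 − 2×552/41) / 7 = 2109/41.

P₁ = 552/41, P₂ = 2109/41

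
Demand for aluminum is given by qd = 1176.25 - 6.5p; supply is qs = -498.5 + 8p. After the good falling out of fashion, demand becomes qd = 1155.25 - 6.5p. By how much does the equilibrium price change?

Δp = -42/29

Original equilibrium: p* = 115.5, q* = 425.5.
New equilibrium: 1155.25 - 6.5p = -498.5 + 8p, so 1653.75 = 14.5p and p' = 6615/58; q' = 1155.25 − 6.5(6615/58) = 24007/58.
Change in price: 6615/58 − 115.5 = -42/29.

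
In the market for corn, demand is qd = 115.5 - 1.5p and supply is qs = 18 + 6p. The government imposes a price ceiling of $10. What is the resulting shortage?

Shortage = 22.5

Equilibrium price would be p* = 13, so the ceiling at 10 binds.
At p = 10: qd = 115.5 − 1.5(10) = 100.5, qs = 18 + 6(10) = 78.
Shortage = 100.5 − 78 = 22.5.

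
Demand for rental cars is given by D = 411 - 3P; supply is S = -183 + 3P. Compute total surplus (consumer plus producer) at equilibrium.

Total surplus = 4332

Equilibrium: 411 - 3P = -183 + 3P gives P* = 99, Q* = 114.
Demand choke price: P = 137; supply starts at P = 61.
CS = ½(137 − 99)(114) = 2166; PS = ½(99 − 61)(114) = 2166.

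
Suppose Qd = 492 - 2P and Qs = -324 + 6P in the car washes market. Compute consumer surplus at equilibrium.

Consumer surplus = 20736

Equilibrium: 492 - 2P = -324 + 6P gives P* = 102, Q* = 288.
Demand choke price (Qd = 0): P = 246.
CS = ½(246 − 102)(288) = 20736.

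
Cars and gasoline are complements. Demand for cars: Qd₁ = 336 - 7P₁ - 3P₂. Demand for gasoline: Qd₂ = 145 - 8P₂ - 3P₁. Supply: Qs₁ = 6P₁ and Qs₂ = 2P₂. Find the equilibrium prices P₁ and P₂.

P₁ = 2925/121, P₂ = 877/121

Market 1: 336 - 7P₁ - 3P₂ = 6P₁ → 13P₁ + 3P₂ = 336.
Market 2: 10P₂ + 3P₁ = 145.
Eliminating P₂: 10×(1) − 3×(2) gives 121P₁ = 2925, so P₁ = 2925/121.
Back-substitute into (2): P₂ = (145 − 3×2925/121) / 10 = 877/121.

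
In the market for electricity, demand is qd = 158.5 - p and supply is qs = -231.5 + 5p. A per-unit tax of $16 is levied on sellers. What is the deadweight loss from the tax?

Pre-tax equilibrium: p* = 65, q* = 93.5.
Tax on sellers shifts supply to qs = -231.5 + 5(p − 16) = -311.5 + 5p.
158.5 - p = -311.5 + 5p gives buyer price pb = 235/3; sellers receive ps = 235/3 − 16 = 187/3.
New quantity: q = 158.5 − 1(235/3) = 481/6.
DWL = ½ × 16 × (93.5 − 481/6) = 320/3.

Deadweight loss = 320/3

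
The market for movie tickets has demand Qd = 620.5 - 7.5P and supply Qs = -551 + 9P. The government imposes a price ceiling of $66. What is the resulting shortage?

Shortage = 82.5

Equilibrium price would be P* = 71, so the ceiling at 66 binds.
At P = 66: Qd = 620.5 − 7.5(66) = 125.5, Qs = -551 + 9(66) = 43.
Shortage = 125.5 − 43 = 82.5.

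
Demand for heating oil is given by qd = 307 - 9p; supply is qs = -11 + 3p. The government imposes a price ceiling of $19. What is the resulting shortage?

Shortage = 90

Equilibrium price would be p* = 26.5, so the ceiling at 19 binds.
At p = 19: qd = 307 − 9(19) = 136, qs = -11 + 3(19) = 46.
Shortage = 136 − 46 = 90.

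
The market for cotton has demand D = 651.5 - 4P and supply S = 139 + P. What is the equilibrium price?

P* = 102.5

Set D = S: 651.5 - 4P = 139 + P.
512.5 = 5P, so P* = 102.5.
Q* = 651.5 − 4(102.5) = 241.5.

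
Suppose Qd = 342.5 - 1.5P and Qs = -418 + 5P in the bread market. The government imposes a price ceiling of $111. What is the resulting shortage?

Equilibrium price would be P* = 117, so the ceiling at 111 binds.
At P = 111: Qd = 342.5 − 1.5(111) = 176, Qs = -418 + 5(111) = 137.
Shortage = 176 − 137 = 39.

Shortage = 39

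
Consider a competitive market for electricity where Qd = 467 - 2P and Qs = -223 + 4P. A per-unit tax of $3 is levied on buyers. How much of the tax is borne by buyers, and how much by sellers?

Buyers bear $2, sellers bear $1

Pre-tax equilibrium: P* = 115, Q* = 237.
Tax on buyers shifts demand to Qd = 467 − 2(P + 3) = 461 - 2P.
461 - 2P = -223 + 4P gives seller price Ps = 114; buyers pay Pb = 114 + 3 = 117.
New quantity: Q = 467 − 2(117) = 233.
Buyer burden = 117 − 115 = 2; seller burden = 115 − 114 = 1.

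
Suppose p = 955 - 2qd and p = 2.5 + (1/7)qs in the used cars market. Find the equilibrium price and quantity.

Set the two price expressions equal: 955 - 2q = 2.5 + (1/7)q.
952.5 = (15/7)q, so q* = 444.5.
p* = 955 − (2)(444.5) = 66.

p* = 66, q* = 444.5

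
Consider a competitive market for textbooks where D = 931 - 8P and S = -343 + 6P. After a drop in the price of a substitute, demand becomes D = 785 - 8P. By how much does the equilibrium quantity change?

Original equilibrium: P* = 91, Q* = 203.
New equilibrium: 785 - 8P = -343 + 6P, so 1128 = 14P and P' = 564/7; Q' = 785 − 8(564/7) = 983/7.
Change in quantity: 983/7 − 203 = -438/7.

ΔQ = -438/7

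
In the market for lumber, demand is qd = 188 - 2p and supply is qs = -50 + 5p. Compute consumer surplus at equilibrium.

Equilibrium: 188 - 2p = -50 + 5p gives p* = 34, q* = 120.
Demand choke price (qd = 0): p = 94.
CS = ½(94 − 34)(120) = 3600.

Consumer surplus = 3600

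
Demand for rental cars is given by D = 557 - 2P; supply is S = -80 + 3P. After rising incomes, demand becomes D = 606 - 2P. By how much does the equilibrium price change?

ΔP = 9.8

Original equilibrium: P* = 127.4, Q* = 302.2.
New equilibrium: 606 - 2P = -80 + 3P, so 686 = 5P and P' = 137.2; Q' = 606 − 2(137.2) = 331.6.
Change in price: 137.2 − 127.4 = 9.8.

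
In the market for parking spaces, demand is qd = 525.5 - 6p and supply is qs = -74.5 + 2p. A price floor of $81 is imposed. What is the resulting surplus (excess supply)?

Surplus = 48

Equilibrium price would be p* = 75, so the floor at 81 binds.
At p = 81: qd = 39.5, qs = 87.5.
Surplus = 87.5 − 39.5 = 48.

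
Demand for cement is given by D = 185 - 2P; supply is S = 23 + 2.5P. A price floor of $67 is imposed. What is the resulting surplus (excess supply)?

Equilibrium price would be P* = 36, so the floor at 67 binds.
At P = 67: D = 51, S = 190.5.
Surplus = 190.5 − 51 = 139.5.

Surplus = 139.5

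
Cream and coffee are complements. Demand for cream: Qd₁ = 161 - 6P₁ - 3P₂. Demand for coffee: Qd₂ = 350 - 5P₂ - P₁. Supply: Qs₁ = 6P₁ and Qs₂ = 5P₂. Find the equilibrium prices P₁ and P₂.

Market 1: 161 - 6P₁ - 3P₂ = 6P₁ → 12P₁ + 3P₂ = 161.
Market 2: 10P₂ + P₁ = 350.
Eliminating P₂: 10×(1) − 3×(2) gives 117P₁ = 560, so P₁ = 560/117.
Back-substitute into (2): P₂ = (350 − 1×560/117) / 10 = 4039/117.

P₁ = 560/117, P₂ = 4039/117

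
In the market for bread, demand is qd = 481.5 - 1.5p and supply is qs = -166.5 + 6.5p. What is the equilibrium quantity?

Set qd = qs: 481.5 - 1.5p = -166.5 + 6.5p.
648 = 8p, so p* = 81.
q* = 481.5 − 1.5(81) = 360.

q* = 360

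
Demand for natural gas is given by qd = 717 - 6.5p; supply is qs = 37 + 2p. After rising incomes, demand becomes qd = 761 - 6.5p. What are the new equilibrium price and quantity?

p' = 1448/17, q' = 3525/17

Original equilibrium: p* = 80, q* = 197.
New equilibrium: 761 - 6.5p = 37 + 2p, so 724 = 8.5p and p' = 1448/17; q' = 761 − 6.5(1448/17) = 3525/17.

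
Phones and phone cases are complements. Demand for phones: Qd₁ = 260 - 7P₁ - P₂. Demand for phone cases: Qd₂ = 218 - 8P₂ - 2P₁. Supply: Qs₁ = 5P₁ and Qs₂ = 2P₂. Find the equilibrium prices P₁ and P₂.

P₁ = 1191/59, P₂ = 1048/59

Market 1: 260 - 7P₁ - P₂ = 5P₁ → 12P₁ + P₂ = 260.
Market 2: 10P₂ + 2P₁ = 218.
Eliminating P₂: 10×(1) − 1×(2) gives 118P₁ = 2382, so P₁ = 1191/59.
Back-substitute into (2): P₂ = (218 − 2×1191/59) / 10 = 1048/59.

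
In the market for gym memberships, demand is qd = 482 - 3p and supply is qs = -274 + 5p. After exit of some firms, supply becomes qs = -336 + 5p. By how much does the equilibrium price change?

Original equilibrium: p* = 94.5, q* = 198.5.
New equilibrium: 482 - 3p = -336 + 5p, so 818 = 8p and p' = 102.25; q' = 482 − 3(102.25) = 175.25.
Change in price: 102.25 − 94.5 = 7.75.

Δp = 7.75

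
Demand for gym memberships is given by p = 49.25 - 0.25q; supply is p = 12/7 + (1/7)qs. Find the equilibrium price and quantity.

Set the two price expressions equal: 49.25 - 0.25q = 12/7 + (1/7)q.
1331/28 = (11/28)q, so q* = 121.
p* = 49.25 − (0.25)(121) = 19.

p* = 19, q* = 121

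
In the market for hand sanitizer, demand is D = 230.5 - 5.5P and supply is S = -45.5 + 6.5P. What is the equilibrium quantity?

Set D = S: 230.5 - 5.5P = -45.5 + 6.5P.
276 = 12P, so P* = 23.
Q* = 230.5 − 5.5(23) = 104.

Q* = 104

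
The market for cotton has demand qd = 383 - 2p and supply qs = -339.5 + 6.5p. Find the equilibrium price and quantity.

p* = 85, q* = 213

Set qd = qs: 383 - 2p = -339.5 + 6.5p.
722.5 = 8.5p, so p* = 85.
q* = 383 − 2(85) = 213.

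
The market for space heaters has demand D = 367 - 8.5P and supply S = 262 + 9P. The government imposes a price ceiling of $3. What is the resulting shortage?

Shortage = 52.5

Equilibrium price would be P* = 6, so the ceiling at 3 binds.
At P = 3: D = 367 − 8.5(3) = 341.5, S = 262 + 9(3) = 289.
Shortage = 341.5 − 289 = 52.5.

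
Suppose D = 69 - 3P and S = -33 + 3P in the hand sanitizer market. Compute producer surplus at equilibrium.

Equilibrium: 69 - 3P = -33 + 3P gives P* = 17, Q* = 18.
Supply starts at P = 11 (where S = 0).
PS = ½(17 − 11)(18) = 54.

Producer surplus = 54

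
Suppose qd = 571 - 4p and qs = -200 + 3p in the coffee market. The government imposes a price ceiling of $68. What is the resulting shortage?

Shortage = 295

Equilibrium price would be p* = 771/7, so the ceiling at 68 binds.
At p = 68: qd = 571 − 4(68) = 299, qs = -200 + 3(68) = 4.
Shortage = 299 − 4 = 295.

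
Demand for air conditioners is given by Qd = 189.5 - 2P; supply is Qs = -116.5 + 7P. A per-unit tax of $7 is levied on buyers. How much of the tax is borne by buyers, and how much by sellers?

Pre-tax equilibrium: P* = 34, Q* = 121.5.
Tax on buyers shifts demand to Qd = 189.5 − 2(P + 7) = 175.5 - 2P.
175.5 - 2P = -116.5 + 7P gives seller price Ps = 292/9; buyers pay Pb = 292/9 + 7 = 355/9.
New quantity: Q = 189.5 − 2(355/9) = 1991/18.
Buyer burden = 355/9 − 34 = 49/9; seller burden = 34 − 292/9 = 14/9.

Buyers bear 49/9, sellers bear 14/9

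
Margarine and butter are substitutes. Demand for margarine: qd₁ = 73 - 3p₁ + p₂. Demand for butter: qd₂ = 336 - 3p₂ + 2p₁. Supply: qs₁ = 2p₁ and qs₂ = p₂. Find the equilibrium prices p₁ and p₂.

p₁ = 314/9, p₂ = 913/9

Market 1: 73 - 3p₁ + p₂ = 2p₁ → 5p₁ - p₂ = 73.
Market 2: 4p₂ - 2p₁ = 336.
Eliminating p₂: 4×(1) + 1×(2) gives 18p₁ = 628, so p₁ = 314/9.
Back-substitute into (2): p₂ = (336 + 2×314/9) / 4 = 913/9.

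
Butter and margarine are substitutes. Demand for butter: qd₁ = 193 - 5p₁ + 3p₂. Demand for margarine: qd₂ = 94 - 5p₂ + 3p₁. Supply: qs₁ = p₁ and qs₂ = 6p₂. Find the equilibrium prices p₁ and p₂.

p₁ = 2405/57, p₂ = 381/19

Market 1: 193 - 5p₁ + 3p₂ = p₁ → 6p₁ - 3p₂ = 193.
Market 2: 11p₂ - 3p₁ = 94.
Eliminating p₂: 11×(1) + 3×(2) gives 57p₁ = 2405, so p₁ = 2405/57.
Back-substitute into (2): p₂ = (94 + 3×2405/57) / 11 = 381/19.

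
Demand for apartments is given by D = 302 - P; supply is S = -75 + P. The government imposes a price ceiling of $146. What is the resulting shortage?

Shortage = 85

Equilibrium price would be P* = 188.5, so the ceiling at 146 binds.
At P = 146: D = 302 − 1(146) = 156, S = -75 + 1(146) = 71.
Shortage = 156 − 71 = 85.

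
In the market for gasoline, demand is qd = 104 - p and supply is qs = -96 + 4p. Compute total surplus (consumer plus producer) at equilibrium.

Total surplus = 2560

Equilibrium: 104 - p = -96 + 4p gives p* = 40, q* = 64.
Demand choke price: p = 104; supply starts at p = 24.
CS = ½(104 − 40)(64) = 2048; PS = ½(40 − 24)(64) = 512.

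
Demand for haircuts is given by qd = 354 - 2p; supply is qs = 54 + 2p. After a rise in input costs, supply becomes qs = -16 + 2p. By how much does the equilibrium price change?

Δp = 17.5

Original equilibrium: p* = 75, q* = 204.
New equilibrium: 354 - 2p = -16 + 2p, so 370 = 4p and p' = 92.5; q' = 354 − 2(92.5) = 169.
Change in price: 92.5 − 75 = 17.5.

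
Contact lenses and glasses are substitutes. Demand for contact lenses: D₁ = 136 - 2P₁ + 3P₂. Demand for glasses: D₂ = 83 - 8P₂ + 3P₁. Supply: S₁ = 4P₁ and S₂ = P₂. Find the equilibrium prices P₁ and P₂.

P₁ = 491/15, P₂ = 302/15

Market 1: 136 - 2P₁ + 3P₂ = 4P₁ → 6P₁ - 3P₂ = 136.
Market 2: 9P₂ - 3P₁ = 83.
Eliminating P₂: 9×(1) + 3×(2) gives 45P₁ = 1473, so P₁ = 491/15.
Back-substitute into (2): P₂ = (83 + 3×491/15) / 9 = 302/15.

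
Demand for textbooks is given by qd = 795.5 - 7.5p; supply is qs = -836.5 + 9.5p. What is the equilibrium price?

p* = 96

Set qd = qs: 795.5 - 7.5p = -836.5 + 9.5p.
1632 = 17p, so p* = 96.
q* = 795.5 − 7.5(96) = 75.5.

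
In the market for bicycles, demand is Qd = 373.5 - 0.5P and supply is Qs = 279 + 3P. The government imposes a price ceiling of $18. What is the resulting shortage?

Shortage = 31.5

Equilibrium price would be P* = 27, so the ceiling at 18 binds.
At P = 18: Qd = 373.5 − 0.5(18) = 364.5, Qs = 279 + 3(18) = 333.
Shortage = 364.5 − 333 = 31.5.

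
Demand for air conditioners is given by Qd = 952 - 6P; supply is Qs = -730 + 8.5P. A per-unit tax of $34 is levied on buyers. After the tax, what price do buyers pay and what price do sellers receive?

Pre-tax equilibrium: P* = 116, Q* = 256.
Tax on buyers shifts demand to Qd = 952 − 6(P + 34) = 748 - 6P.
748 - 6P = -730 + 8.5P gives seller price Ps = 2956/29; buyers pay Pb = 2956/29 + 34 = 3942/29.
New quantity: Q = 952 − 6(3942/29) = 3956/29.

Buyers pay 3942/29, sellers receive 2956/29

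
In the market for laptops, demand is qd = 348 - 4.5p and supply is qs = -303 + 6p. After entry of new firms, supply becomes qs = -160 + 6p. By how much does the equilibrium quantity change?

Δq = 429/7

Original equilibrium: p* = 62, q* = 69.
New equilibrium: 348 - 4.5p = -160 + 6p, so 508 = 10.5p and p' = 1016/21; q' = 348 − 4.5(1016/21) = 912/7.
Change in quantity: 912/7 − 69 = 429/7.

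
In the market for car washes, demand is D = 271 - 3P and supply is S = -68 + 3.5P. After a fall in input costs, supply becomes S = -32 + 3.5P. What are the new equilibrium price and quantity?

Original equilibrium: P* = 678/13, Q* = 1489/13.
New equilibrium: 271 - 3P = -32 + 3.5P, so 303 = 6.5P and P' = 606/13; Q' = 271 − 3(606/13) = 1705/13.

P' = 606/13, Q' = 1705/13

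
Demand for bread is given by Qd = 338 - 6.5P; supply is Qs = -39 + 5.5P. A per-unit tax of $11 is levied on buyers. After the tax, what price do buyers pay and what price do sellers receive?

Pre-tax equilibrium: P* = 377/12, Q* = 3211/24.
Tax on buyers shifts demand to Qd = 338 − 6.5(P + 11) = 266.5 - 6.5P.
266.5 - 6.5P = -39 + 5.5P gives seller price Ps = 611/24; buyers pay Pb = 611/24 + 11 = 875/24.
New quantity: Q = 338 − 6.5(875/24) = 4849/48.

Buyers pay 875/24, sellers receive 611/24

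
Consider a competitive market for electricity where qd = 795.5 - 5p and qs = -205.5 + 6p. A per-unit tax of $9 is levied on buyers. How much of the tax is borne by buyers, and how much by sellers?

Pre-tax equilibrium: p* = 91, q* = 340.5.
Tax on buyers shifts demand to qd = 795.5 − 5(p + 9) = 750.5 - 5p.
750.5 - 5p = -205.5 + 6p gives seller price ps = 956/11; buyers pay pb = 956/11 + 9 = 1055/11.
New quantity: q = 795.5 − 5(1055/11) = 6951/22.
Buyer burden = 1055/11 − 91 = 54/11; seller burden = 91 − 956/11 = 45/11.

Buyers bear 54/11, sellers bear 45/11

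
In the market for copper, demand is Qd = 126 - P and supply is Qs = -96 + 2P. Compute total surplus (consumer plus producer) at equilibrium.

Equilibrium: 126 - P = -96 + 2P gives P* = 74, Q* = 52.
Demand choke price: P = 126; supply starts at P = 48.
CS = ½(126 − 74)(52) = 1352; PS = ½(74 − 48)(52) = 676.

Total surplus = 2028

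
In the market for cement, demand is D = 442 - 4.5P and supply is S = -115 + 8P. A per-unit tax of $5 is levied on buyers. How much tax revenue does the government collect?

Pre-tax equilibrium: P* = 44.56, Q* = 241.48.
Tax on buyers shifts demand to D = 442 − 4.5(P + 5) = 419.5 - 4.5P.
419.5 - 4.5P = -115 + 8P gives seller price Ps = 42.76; buyers pay Pb = 42.76 + 5 = 47.76.
New quantity: Q = 442 − 4.5(47.76) = 227.08.
Revenue = 5 × 227.08 = 1135.4.

Tax revenue = 1135.4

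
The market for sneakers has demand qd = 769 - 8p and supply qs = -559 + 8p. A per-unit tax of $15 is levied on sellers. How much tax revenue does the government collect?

Tax revenue = 675

Pre-tax equilibrium: p* = 83, q* = 105.
Tax on sellers shifts supply to qs = -559 + 8(p − 15) = -679 + 8p.
769 - 8p = -679 + 8p gives buyer price pb = 90.5; sellers receive ps = 90.5 − 15 = 75.5.
New quantity: q = 769 − 8(90.5) = 45.
Revenue = 15 × 45 = 675.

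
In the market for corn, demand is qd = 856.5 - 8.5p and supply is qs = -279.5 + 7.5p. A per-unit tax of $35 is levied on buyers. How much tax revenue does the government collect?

Tax revenue = 3974.140625

Pre-tax equilibrium: p* = 71, q* = 253.
Tax on buyers shifts demand to qd = 856.5 − 8.5(p + 35) = 559 - 8.5p.
559 - 8.5p = -279.5 + 7.5p gives seller price ps = 52.40625; buyers pay pb = 52.40625 + 35 = 87.40625.
New quantity: q = 856.5 − 8.5(87.40625) = 113.546875.
Revenue = 35 × 113.546875 = 3974.140625.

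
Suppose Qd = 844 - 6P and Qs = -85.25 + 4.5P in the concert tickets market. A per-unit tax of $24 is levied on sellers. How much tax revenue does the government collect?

Pre-tax equilibrium: P* = 88.5, Q* = 313.
Tax on sellers shifts supply to Qs = -85.25 + 4.5(P − 24) = -193.25 + 4.5P.
844 - 6P = -193.25 + 4.5P gives buyer price Pb = 1383/14; sellers receive Ps = 1383/14 − 24 = 1047/14.
New quantity: Q = 844 − 6(1383/14) = 1759/7.
Revenue = 24 × 1759/7 = 42216/7.

Tax revenue = 42216/7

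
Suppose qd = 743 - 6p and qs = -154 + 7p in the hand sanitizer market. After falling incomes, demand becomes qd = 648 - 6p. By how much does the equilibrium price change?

Δp = -95/13

Original equilibrium: p* = 69, q* = 329.
New equilibrium: 648 - 6p = -154 + 7p, so 802 = 13p and p' = 802/13; q' = 648 − 6(802/13) = 3612/13.
Change in price: 802/13 − 69 = -95/13.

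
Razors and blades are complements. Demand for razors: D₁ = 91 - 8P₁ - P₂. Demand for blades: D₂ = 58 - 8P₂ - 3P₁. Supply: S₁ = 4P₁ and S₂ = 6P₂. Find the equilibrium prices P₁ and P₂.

P₁ = 1216/165, P₂ = 141/55

Market 1: 91 - 8P₁ - P₂ = 4P₁ → 12P₁ + P₂ = 91.
Market 2: 14P₂ + 3P₁ = 58.
Eliminating P₂: 14×(1) − 1×(2) gives 165P₁ = 1216, so P₁ = 1216/165.
Back-substitute into (2): P₂ = (58 − 3×1216/165) / 14 = 141/55.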